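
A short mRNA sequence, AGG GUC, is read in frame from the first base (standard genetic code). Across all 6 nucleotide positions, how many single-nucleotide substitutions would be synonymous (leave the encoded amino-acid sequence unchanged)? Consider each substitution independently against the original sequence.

5

Codon 1 (AGG, Arg): 2 synonymous substitutions.
Codon 2 (GUC, Val): 3 synonymous substitutions.
Total: 2 + 3 = 5.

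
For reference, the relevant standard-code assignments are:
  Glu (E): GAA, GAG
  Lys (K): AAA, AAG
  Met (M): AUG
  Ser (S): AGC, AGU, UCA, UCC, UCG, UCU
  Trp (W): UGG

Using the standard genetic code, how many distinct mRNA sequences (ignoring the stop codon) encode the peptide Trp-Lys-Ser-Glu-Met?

24

Trp: 1 codon.
Lys: 2 codons.
Ser: 6 codons.
Glu: 2 codons.
Met: 1 codon.
1 × 2 × 6 × 2 × 1 = 24.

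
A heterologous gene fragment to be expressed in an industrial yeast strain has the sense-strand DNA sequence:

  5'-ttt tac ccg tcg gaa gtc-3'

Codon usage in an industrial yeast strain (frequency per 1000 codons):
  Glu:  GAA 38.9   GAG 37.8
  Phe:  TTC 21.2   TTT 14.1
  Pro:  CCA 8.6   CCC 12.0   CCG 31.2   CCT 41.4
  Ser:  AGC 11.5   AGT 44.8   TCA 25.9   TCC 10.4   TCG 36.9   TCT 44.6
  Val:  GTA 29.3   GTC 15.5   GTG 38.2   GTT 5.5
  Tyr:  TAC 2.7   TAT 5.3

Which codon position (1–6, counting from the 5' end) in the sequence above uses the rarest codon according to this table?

2

Codon 1 TTT (Phe): 14.1 per 1000.
Codon 2 TAC (Tyr): 2.7 per 1000.
Codon 3 CCG (Pro): 31.2 per 1000.
Codon 4 TCG (Ser): 36.9 per 1000.
Codon 5 GAA (Glu): 38.9 per 1000.
Codon 6 GTC (Val): 15.5 per 1000.
Lowest frequency is 2.7 at codon 2.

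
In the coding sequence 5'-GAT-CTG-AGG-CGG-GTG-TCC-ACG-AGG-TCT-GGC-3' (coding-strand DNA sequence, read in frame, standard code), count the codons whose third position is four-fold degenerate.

Codon 1 GAT (Asp): third position 2-fold.
Codon 2 CTG (Leu): third position 4-fold.
Codon 3 AGG (Arg): third position 2-fold.
Codon 4 CGG (Arg): third position 4-fold.
Codon 5 GTG (Val): third position 4-fold.
Codon 6 TCC (Ser): third position 4-fold.
Codon 7 ACG (Thr): third position 4-fold.
Codon 8 AGG (Arg): third position 2-fold.
Codon 9 TCT (Ser): third position 4-fold.
Codon 10 GGC (Gly): third position 4-fold.
Four-fold degenerate third positions: 7.

7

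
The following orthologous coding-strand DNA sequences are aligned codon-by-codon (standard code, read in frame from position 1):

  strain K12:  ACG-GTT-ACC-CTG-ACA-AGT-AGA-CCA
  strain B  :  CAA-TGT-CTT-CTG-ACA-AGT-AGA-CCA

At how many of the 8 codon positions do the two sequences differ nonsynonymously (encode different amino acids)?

3

Codon 1: ACG Thr / CAA Gln — nonsynonymous.
Codon 2: GTT Val / TGT Cys — nonsynonymous.
Codon 3: ACC Thr / CTT Leu — nonsynonymous.
Codon 4: CTG Leu / CTG Leu — identical.
Codon 5: ACA Thr / ACA Thr — identical.
Codon 6: AGT Ser / AGT Ser — identical.
Codon 7: AGA Arg / AGA Arg — identical.
Codon 8: CCA Pro / CCA Pro — identical.
Nonsynonymous differences: 3.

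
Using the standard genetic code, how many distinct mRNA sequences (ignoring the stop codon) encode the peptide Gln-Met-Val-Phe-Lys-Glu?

Gln: 2 codons.
Met: 1 codon.
Val: 4 codons.
Phe: 2 codons.
Lys: 2 codons.
Glu: 2 codons.
2 × 1 × 4 × 2 × 2 × 2 = 64.

64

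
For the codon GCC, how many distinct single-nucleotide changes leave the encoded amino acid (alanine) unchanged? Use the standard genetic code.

Position 1: none → 0 synonymous.
Position 2: none → 0 synonymous.
Position 3: GCU, GCA, GCG → 3 synonymous.
Total: 0 + 0 + 3 = 3.

3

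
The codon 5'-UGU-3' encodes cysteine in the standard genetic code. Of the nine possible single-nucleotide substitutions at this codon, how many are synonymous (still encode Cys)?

Position 1: none → 0 synonymous.
Position 2: none → 0 synonymous.
Position 3: UGC → 1 synonymous.
Total: 0 + 0 + 1 = 1.

1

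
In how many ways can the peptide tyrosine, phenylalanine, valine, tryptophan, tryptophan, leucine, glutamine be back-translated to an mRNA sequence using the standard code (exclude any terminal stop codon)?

192

Tyr: 2 codons.
Phe: 2 codons.
Val: 4 codons.
Trp: 1 codon.
Trp: 1 codon.
Leu: 6 codons.
Gln: 2 codons.
2 × 2 × 4 × 1 × 1 × 6 × 2 = 192.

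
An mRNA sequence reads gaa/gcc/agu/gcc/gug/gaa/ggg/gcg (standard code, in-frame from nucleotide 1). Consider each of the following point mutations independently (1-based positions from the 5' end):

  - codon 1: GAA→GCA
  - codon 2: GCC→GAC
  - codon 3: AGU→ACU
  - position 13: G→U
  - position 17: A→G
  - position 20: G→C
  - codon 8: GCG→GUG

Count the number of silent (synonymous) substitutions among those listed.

0

Codon 1: GAA (Glu) → GCA (Ala) — missense.
Codon 2: GCC (Ala) → GAC (Asp) — missense.
Codon 3: AGU (Ser) → ACU (Thr) — missense.
Codon 5: GUG (Val) → UUG (Leu) — missense.
Codon 6: GAA (Glu) → GGA (Gly) — missense.
Codon 7: GGG (Gly) → GCG (Ala) — missense.
Codon 8: GCG (Ala) → GUG (Val) — missense.
Synonymous: 0 of 7.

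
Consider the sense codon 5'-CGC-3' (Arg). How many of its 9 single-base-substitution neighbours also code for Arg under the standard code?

Position 1: none → 0 synonymous.
Position 2: none → 0 synonymous.
Position 3: CGU, CGA, CGG → 3 synonymous.
Total: 0 + 0 + 3 = 3.

3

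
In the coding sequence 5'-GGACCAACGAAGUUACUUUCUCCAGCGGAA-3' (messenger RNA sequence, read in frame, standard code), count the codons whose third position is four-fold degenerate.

7

Codon 1 GGA (Gly): third position 4-fold.
Codon 2 CCA (Pro): third position 4-fold.
Codon 3 ACG (Thr): third position 4-fold.
Codon 4 AAG (Lys): third position 2-fold.
Codon 5 UUA (Leu): third position 2-fold.
Codon 6 CUU (Leu): third position 4-fold.
Codon 7 UCU (Ser): third position 4-fold.
Codon 8 CCA (Pro): third position 4-fold.
Codon 9 GCG (Ala): third position 4-fold.
Codon 10 GAA (Glu): third position 2-fold.
Four-fold degenerate third positions: 7.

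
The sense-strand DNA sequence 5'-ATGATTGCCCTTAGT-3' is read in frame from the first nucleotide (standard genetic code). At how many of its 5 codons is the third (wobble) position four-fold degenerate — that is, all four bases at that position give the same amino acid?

2

Codon 1 ATG (Met): third position 1-fold.
Codon 2 ATT (Ile): third position 3-fold.
Codon 3 GCC (Ala): third position 4-fold.
Codon 4 CTT (Leu): third position 4-fold.
Codon 5 AGT (Ser): third position 2-fold.
Four-fold degenerate third positions: 2.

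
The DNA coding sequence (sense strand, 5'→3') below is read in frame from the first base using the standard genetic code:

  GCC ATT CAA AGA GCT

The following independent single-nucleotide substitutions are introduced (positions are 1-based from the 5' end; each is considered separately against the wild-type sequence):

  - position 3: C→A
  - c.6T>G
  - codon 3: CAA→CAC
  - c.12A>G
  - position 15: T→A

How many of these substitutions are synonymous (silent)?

3

Codon 1: GCC (Ala) → GCA (Ala) — synonymous.
Codon 2: ATT (Ile) → ATG (Met) — missense.
Codon 3: CAA (Gln) → CAC (His) — missense.
Codon 4: AGA (Arg) → AGG (Arg) — synonymous.
Codon 5: GCT (Ala) → GCA (Ala) — synonymous.
Synonymous: 3 of 5.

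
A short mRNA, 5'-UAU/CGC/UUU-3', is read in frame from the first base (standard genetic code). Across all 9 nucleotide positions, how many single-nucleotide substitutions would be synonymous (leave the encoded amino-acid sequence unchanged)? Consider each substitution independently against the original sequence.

Codon 1 (UAU, Tyr): 1 synonymous substitution.
Codon 2 (CGC, Arg): 3 synonymous substitutions.
Codon 3 (UUU, Phe): 1 synonymous substitution.
Total: 1 + 3 + 1 = 5.

5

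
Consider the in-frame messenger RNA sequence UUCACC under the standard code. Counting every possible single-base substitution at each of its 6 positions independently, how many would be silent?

4

Codon 1 (UUC, Phe): 1 synonymous substitution.
Codon 2 (ACC, Thr): 3 synonymous substitutions.
Total: 1 + 3 = 4.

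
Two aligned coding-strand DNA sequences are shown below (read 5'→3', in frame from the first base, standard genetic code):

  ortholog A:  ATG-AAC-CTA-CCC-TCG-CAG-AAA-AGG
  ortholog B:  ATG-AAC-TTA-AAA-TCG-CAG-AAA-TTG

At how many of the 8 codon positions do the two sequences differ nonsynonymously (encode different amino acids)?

Codon 1: ATG Met / ATG Met — identical.
Codon 2: AAC Asn / AAC Asn — identical.
Codon 3: CTA Leu / TTA Leu — synonymous.
Codon 4: CCC Pro / AAA Lys — nonsynonymous.
Codon 5: TCG Ser / TCG Ser — identical.
Codon 6: CAG Gln / CAG Gln — identical.
Codon 7: AAA Lys / AAA Lys — identical.
Codon 8: AGG Arg / TTG Leu — nonsynonymous.
Nonsynonymous differences: 2.

2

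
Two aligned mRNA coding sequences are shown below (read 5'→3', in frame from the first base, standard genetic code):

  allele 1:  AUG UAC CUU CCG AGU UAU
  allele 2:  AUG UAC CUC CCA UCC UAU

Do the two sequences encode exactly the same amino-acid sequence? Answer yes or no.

yes

Codon 1: AUG Met / AUG Met — identical.
Codon 2: UAC Tyr / UAC Tyr — identical.
Codon 3: CUU Leu / CUC Leu — synonymous.
Codon 4: CCG Pro / CCA Pro — synonymous.
Codon 5: AGU Ser / UCC Ser — synonymous.
Codon 6: UAU Tyr / UAU Tyr — identical.
Nonsynonymous differences: 0 → same protein.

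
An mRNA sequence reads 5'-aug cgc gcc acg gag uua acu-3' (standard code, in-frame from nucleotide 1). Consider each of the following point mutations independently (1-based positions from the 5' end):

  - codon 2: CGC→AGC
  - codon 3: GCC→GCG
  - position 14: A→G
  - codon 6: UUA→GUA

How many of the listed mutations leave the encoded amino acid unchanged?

1

Codon 2: CGC (Arg) → AGC (Ser) — missense.
Codon 3: GCC (Ala) → GCG (Ala) — synonymous.
Codon 5: GAG (Glu) → GGG (Gly) — missense.
Codon 6: UUA (Leu) → GUA (Val) — missense.
Synonymous: 1 of 4.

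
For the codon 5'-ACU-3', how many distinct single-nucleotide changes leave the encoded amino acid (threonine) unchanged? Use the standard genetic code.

Position 1: none → 0 synonymous.
Position 2: none → 0 synonymous.
Position 3: ACC, ACA, ACG → 3 synonymous.
Total: 0 + 0 + 3 = 3.

3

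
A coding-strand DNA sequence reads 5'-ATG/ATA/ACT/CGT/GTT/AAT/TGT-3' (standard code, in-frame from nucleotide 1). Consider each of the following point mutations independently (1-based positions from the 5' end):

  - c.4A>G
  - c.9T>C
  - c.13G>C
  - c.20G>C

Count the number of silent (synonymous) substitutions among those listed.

Codon 2: ATA (Ile) → GTA (Val) — missense.
Codon 3: ACT (Thr) → ACC (Thr) — synonymous.
Codon 5: GTT (Val) → CTT (Leu) — missense.
Codon 7: TGT (Cys) → TCT (Ser) — missense.
Synonymous: 1 of 4.

1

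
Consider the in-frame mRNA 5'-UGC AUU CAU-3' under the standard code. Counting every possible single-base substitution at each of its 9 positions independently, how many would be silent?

4

Codon 1 (UGC, Cys): 1 synonymous substitution.
Codon 2 (AUU, Ile): 2 synonymous substitutions.
Codon 3 (CAU, His): 1 synonymous substitution.
Total: 1 + 2 + 1 = 4.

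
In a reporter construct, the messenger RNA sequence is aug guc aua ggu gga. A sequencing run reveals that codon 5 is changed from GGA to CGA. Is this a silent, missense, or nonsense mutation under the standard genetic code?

missense

Position 13 falls in codon 5: GGA → Gly.
After the substitution the codon is CGA → Arg.
Gly ≠ Arg, so this is a missense mutation.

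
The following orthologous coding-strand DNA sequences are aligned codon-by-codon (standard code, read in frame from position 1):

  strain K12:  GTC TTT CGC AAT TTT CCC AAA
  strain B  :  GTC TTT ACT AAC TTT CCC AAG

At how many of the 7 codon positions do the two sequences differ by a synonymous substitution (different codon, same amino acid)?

Codon 1: GTC Val / GTC Val — identical.
Codon 2: TTT Phe / TTT Phe — identical.
Codon 3: CGC Arg / ACT Thr — nonsynonymous.
Codon 4: AAT Asn / AAC Asn — synonymous.
Codon 5: TTT Phe / TTT Phe — identical.
Codon 6: CCC Pro / CCC Pro — identical.
Codon 7: AAA Lys / AAG Lys — synonymous.
Synonymous differences: 2.

2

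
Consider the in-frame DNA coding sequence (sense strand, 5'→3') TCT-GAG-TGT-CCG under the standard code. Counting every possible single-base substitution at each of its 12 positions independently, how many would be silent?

8

Codon 1 (TCT, Ser): 3 synonymous substitutions.
Codon 2 (GAG, Glu): 1 synonymous substitution.
Codon 3 (TGT, Cys): 1 synonymous substitution.
Codon 4 (CCG, Pro): 3 synonymous substitutions.
Total: 3 + 1 + 1 + 3 = 8.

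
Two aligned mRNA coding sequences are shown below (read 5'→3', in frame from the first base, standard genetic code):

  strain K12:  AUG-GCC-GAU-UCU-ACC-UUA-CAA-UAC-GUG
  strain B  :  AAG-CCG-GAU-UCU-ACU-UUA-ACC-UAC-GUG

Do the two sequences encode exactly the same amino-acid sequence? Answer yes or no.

Codon 1: AUG Met / AAG Lys — nonsynonymous.
Codon 2: GCC Ala / CCG Pro — nonsynonymous.
Codon 3: GAU Asp / GAU Asp — identical.
Codon 4: UCU Ser / UCU Ser — identical.
Codon 5: ACC Thr / ACU Thr — synonymous.
Codon 6: UUA Leu / UUA Leu — identical.
Codon 7: CAA Gln / ACC Thr — nonsynonymous.
Codon 8: UAC Tyr / UAC Tyr — identical.
Codon 9: GUG Val / GUG Val — identical.
Nonsynonymous differences: 3 → different protein.

no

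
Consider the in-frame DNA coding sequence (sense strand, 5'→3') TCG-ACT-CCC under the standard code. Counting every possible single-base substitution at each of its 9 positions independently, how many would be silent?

Codon 1 (TCG, Ser): 3 synonymous substitutions.
Codon 2 (ACT, Thr): 3 synonymous substitutions.
Codon 3 (CCC, Pro): 3 synonymous substitutions.
Total: 3 + 3 + 3 = 9.

9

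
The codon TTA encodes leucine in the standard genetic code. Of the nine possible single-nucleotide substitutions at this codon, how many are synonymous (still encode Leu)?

2

Position 1: CTA → 1 synonymous.
Position 2: none → 0 synonymous.
Position 3: TTG → 1 synonymous.
Total: 1 + 0 + 1 = 2.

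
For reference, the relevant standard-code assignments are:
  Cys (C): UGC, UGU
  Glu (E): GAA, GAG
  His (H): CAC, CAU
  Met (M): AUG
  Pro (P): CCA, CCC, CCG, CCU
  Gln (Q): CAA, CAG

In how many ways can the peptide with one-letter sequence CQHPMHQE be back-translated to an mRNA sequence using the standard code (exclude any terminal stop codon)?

Cys: 2 codons.
Gln: 2 codons.
His: 2 codons.
Pro: 4 codons.
Met: 1 codon.
His: 2 codons.
Gln: 2 codons.
Glu: 2 codons.
2 × 2 × 2 × 4 × 1 × 2 × 2 × 2 = 256.

256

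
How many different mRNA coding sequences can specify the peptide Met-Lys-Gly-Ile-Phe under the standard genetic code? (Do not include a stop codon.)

Met: 1 codon.
Lys: 2 codons.
Gly: 4 codons.
Ile: 3 codons.
Phe: 2 codons.
1 × 2 × 4 × 3 × 2 = 48.

48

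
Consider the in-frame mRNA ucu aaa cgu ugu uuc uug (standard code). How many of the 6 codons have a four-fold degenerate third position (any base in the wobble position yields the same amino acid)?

Codon 1 UCU (Ser): third position 4-fold.
Codon 2 AAA (Lys): third position 2-fold.
Codon 3 CGU (Arg): third position 4-fold.
Codon 4 UGU (Cys): third position 2-fold.
Codon 5 UUC (Phe): third position 2-fold.
Codon 6 UUG (Leu): third position 2-fold.
Four-fold degenerate third positions: 2.

2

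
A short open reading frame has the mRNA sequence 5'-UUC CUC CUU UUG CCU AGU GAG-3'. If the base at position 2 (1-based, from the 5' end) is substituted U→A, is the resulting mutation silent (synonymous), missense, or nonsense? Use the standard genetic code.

missense

Position 2 falls in codon 1: UUC → Phe.
After the substitution the codon is UAC → Tyr.
Phe ≠ Tyr, so this is a missense mutation.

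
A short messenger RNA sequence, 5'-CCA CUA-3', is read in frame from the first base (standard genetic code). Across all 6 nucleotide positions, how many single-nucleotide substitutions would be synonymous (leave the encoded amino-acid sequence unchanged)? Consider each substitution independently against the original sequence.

Codon 1 (CCA, Pro): 3 synonymous substitutions.
Codon 2 (CUA, Leu): 4 synonymous substitutions.
Total: 3 + 4 = 7.

7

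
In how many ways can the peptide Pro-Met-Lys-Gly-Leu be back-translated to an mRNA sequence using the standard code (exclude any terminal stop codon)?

Pro: 4 codons.
Met: 1 codon.
Lys: 2 codons.
Gly: 4 codons.
Leu: 6 codons.
4 × 1 × 2 × 4 × 6 = 192.

192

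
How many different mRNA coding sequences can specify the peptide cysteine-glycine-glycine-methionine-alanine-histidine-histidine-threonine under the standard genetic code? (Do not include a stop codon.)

Cys: 2 codons.
Gly: 4 codons.
Gly: 4 codons.
Met: 1 codon.
Ala: 4 codons.
His: 2 codons.
His: 2 codons.
Thr: 4 codons.
2 × 4 × 4 × 1 × 4 × 2 × 2 × 4 = 2048.

2048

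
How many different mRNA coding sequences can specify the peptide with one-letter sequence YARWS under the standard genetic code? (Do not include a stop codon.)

Tyr: 2 codons.
Ala: 4 codons.
Arg: 6 codons.
Trp: 1 codon.
Ser: 6 codons.
2 × 4 × 6 × 1 × 6 = 288.

288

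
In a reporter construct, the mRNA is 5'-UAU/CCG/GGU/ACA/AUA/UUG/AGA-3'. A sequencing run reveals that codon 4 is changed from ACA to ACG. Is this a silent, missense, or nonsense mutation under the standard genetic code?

silent

Position 12 falls in codon 4: ACA → Thr.
After the substitution the codon is ACG → Thr.
Both encode Thr, so the change is synonymous.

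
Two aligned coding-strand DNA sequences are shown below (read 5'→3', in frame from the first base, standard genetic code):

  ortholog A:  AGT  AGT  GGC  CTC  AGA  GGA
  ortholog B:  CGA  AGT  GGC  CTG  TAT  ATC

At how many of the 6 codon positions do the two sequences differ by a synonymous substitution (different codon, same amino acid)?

Codon 1: AGT Ser / CGA Arg — nonsynonymous.
Codon 2: AGT Ser / AGT Ser — identical.
Codon 3: GGC Gly / GGC Gly — identical.
Codon 4: CTC Leu / CTG Leu — synonymous.
Codon 5: AGA Arg / TAT Tyr — nonsynonymous.
Codon 6: GGA Gly / ATC Ile — nonsynonymous.
Synonymous differences: 1.

1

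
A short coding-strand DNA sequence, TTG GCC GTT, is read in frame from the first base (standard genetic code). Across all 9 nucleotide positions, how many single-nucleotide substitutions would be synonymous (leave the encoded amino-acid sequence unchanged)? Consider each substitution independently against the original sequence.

8

Codon 1 (TTG, Leu): 2 synonymous substitutions.
Codon 2 (GCC, Ala): 3 synonymous substitutions.
Codon 3 (GTT, Val): 3 synonymous substitutions.
Total: 2 + 3 + 3 = 8.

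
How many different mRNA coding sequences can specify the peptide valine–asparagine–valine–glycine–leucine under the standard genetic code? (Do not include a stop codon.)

Val: 4 codons.
Asn: 2 codons.
Val: 4 codons.
Gly: 4 codons.
Leu: 6 codons.
4 × 2 × 4 × 4 × 6 = 768.

768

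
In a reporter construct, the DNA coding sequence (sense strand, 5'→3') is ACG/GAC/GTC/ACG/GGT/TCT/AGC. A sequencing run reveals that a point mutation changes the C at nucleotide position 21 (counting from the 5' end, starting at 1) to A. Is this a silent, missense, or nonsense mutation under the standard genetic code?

Position 21 falls in codon 7: AGC → Ser.
After the substitution the codon is AGA → Arg.
Ser ≠ Arg, so this is a missense mutation.

missense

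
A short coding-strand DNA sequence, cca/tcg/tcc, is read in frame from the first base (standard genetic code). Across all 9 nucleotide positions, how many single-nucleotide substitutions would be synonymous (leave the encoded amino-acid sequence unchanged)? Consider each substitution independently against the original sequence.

9

Codon 1 (CCA, Pro): 3 synonymous substitutions.
Codon 2 (TCG, Ser): 3 synonymous substitutions.
Codon 3 (TCC, Ser): 3 synonymous substitutions.
Total: 3 + 3 + 3 = 9.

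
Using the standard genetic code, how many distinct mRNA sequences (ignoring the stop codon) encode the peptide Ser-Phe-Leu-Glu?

Ser: 6 codons.
Phe: 2 codons.
Leu: 6 codons.
Glu: 2 codons.
6 × 2 × 6 × 2 = 144.

144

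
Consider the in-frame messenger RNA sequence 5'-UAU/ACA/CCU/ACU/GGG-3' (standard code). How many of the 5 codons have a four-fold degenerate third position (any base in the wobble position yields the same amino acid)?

4

Codon 1 UAU (Tyr): third position 2-fold.
Codon 2 ACA (Thr): third position 4-fold.
Codon 3 CCU (Pro): third position 4-fold.
Codon 4 ACU (Thr): third position 4-fold.
Codon 5 GGG (Gly): third position 4-fold.
Four-fold degenerate third positions: 4.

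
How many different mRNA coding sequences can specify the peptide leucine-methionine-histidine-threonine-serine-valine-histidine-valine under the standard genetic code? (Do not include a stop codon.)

9216

Leu: 6 codons.
Met: 1 codon.
His: 2 codons.
Thr: 4 codons.
Ser: 6 codons.
Val: 4 codons.
His: 2 codons.
Val: 4 codons.
6 × 1 × 2 × 4 × 6 × 4 × 2 × 4 = 9216.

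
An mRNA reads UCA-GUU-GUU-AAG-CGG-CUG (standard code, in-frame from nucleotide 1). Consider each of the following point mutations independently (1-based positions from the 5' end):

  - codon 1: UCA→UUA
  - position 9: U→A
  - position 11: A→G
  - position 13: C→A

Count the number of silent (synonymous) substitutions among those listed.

2

Codon 1: UCA (Ser) → UUA (Leu) — missense.
Codon 3: GUU (Val) → GUA (Val) — synonymous.
Codon 4: AAG (Lys) → AGG (Arg) — missense.
Codon 5: CGG (Arg) → AGG (Arg) — synonymous.
Synonymous: 2 of 4.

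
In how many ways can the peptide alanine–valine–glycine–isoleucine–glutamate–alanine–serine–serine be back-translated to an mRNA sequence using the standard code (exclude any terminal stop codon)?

Ala: 4 codons.
Val: 4 codons.
Gly: 4 codons.
Ile: 3 codons.
Glu: 2 codons.
Ala: 4 codons.
Ser: 6 codons.
Ser: 6 codons.
4 × 4 × 4 × 3 × 2 × 4 × 6 × 6 = 55296.

55296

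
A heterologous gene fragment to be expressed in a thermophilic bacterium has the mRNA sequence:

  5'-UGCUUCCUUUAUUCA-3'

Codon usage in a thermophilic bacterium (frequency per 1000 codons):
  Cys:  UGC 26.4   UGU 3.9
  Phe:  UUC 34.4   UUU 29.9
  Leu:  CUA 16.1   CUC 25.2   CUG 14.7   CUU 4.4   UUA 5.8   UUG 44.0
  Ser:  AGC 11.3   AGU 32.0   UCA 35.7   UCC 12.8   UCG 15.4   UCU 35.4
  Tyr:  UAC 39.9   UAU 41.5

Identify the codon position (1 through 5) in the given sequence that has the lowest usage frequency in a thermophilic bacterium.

Codon 1 UGC (Cys): 26.4 per 1000.
Codon 2 UUC (Phe): 34.4 per 1000.
Codon 3 CUU (Leu): 4.4 per 1000.
Codon 4 UAU (Tyr): 41.5 per 1000.
Codon 5 UCA (Ser): 35.7 per 1000.
Lowest frequency is 4.4 at codon 3.

3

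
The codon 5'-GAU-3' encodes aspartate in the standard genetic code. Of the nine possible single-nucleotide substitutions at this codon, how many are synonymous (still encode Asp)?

1

Position 1: none → 0 synonymous.
Position 2: none → 0 synonymous.
Position 3: GAC → 1 synonymous.
Total: 0 + 0 + 1 = 1.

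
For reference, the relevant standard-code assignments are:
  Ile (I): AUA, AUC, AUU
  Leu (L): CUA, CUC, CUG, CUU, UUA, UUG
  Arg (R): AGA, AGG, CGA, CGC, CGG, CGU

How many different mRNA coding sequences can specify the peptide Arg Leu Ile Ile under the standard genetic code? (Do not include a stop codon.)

324

Arg: 6 codons.
Leu: 6 codons.
Ile: 3 codons.
Ile: 3 codons.
6 × 6 × 3 × 3 = 324.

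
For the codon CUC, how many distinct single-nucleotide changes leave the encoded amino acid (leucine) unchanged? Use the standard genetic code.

3

Position 1: none → 0 synonymous.
Position 2: none → 0 synonymous.
Position 3: CUU, CUA, CUG → 3 synonymous.
Total: 0 + 0 + 3 = 3.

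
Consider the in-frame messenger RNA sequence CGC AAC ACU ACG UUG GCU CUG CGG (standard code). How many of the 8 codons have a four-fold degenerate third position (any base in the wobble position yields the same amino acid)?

Codon 1 CGC (Arg): third position 4-fold.
Codon 2 AAC (Asn): third position 2-fold.
Codon 3 ACU (Thr): third position 4-fold.
Codon 4 ACG (Thr): third position 4-fold.
Codon 5 UUG (Leu): third position 2-fold.
Codon 6 GCU (Ala): third position 4-fold.
Codon 7 CUG (Leu): third position 4-fold.
Codon 8 CGG (Arg): third position 4-fold.
Four-fold degenerate third positions: 6.

6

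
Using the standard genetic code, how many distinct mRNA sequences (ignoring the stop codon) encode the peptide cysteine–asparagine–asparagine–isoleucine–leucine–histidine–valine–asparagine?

Cys: 2 codons.
Asn: 2 codons.
Asn: 2 codons.
Ile: 3 codons.
Leu: 6 codons.
His: 2 codons.
Val: 4 codons.
Asn: 2 codons.
2 × 2 × 2 × 3 × 6 × 2 × 4 × 2 = 2304.

2304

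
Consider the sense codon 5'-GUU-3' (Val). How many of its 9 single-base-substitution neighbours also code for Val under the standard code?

Position 1: none → 0 synonymous.
Position 2: none → 0 synonymous.
Position 3: GUC, GUA, GUG → 3 synonymous.
Total: 0 + 0 + 3 = 3.

3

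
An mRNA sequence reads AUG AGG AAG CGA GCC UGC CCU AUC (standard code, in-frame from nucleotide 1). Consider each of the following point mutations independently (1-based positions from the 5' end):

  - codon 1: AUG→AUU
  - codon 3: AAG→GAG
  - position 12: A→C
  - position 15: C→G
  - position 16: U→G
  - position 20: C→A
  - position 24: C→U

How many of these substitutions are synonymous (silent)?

3

Codon 1: AUG (Met) → AUU (Ile) — missense.
Codon 3: AAG (Lys) → GAG (Glu) — missense.
Codon 4: CGA (Arg) → CGC (Arg) — synonymous.
Codon 5: GCC (Ala) → GCG (Ala) — synonymous.
Codon 6: UGC (Cys) → GGC (Gly) — missense.
Codon 7: CCU (Pro) → CAU (His) — missense.
Codon 8: AUC (Ile) → AUU (Ile) — synonymous.
Synonymous: 3 of 7.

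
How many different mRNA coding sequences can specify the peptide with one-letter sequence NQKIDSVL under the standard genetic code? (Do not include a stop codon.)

6912

Asn: 2 codons.
Gln: 2 codons.
Lys: 2 codons.
Ile: 3 codons.
Asp: 2 codons.
Ser: 6 codons.
Val: 4 codons.
Leu: 6 codons.
2 × 2 × 2 × 3 × 2 × 6 × 4 × 6 = 6912.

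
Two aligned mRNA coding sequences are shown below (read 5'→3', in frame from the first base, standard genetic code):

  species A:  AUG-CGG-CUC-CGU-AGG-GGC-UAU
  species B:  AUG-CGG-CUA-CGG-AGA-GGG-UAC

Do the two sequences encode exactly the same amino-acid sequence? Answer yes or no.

Codon 1: AUG Met / AUG Met — identical.
Codon 2: CGG Arg / CGG Arg — identical.
Codon 3: CUC Leu / CUA Leu — synonymous.
Codon 4: CGU Arg / CGG Arg — synonymous.
Codon 5: AGG Arg / AGA Arg — synonymous.
Codon 6: GGC Gly / GGG Gly — synonymous.
Codon 7: UAU Tyr / UAC Tyr — synonymous.
Nonsynonymous differences: 0 → same protein.

yes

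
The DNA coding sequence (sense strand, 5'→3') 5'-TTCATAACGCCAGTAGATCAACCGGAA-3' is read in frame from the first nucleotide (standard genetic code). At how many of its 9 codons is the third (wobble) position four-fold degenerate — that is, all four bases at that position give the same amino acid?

Codon 1 TTC (Phe): third position 2-fold.
Codon 2 ATA (Ile): third position 3-fold.
Codon 3 ACG (Thr): third position 4-fold.
Codon 4 CCA (Pro): third position 4-fold.
Codon 5 GTA (Val): third position 4-fold.
Codon 6 GAT (Asp): third position 2-fold.
Codon 7 CAA (Gln): third position 2-fold.
Codon 8 CCG (Pro): third position 4-fold.
Codon 9 GAA (Glu): third position 2-fold.
Four-fold degenerate third positions: 4.

4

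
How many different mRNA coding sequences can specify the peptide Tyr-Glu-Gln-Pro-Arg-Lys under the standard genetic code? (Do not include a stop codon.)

384

Tyr: 2 codons.
Glu: 2 codons.
Gln: 2 codons.
Pro: 4 codons.
Arg: 6 codons.
Lys: 2 codons.
2 × 2 × 2 × 4 × 6 × 2 = 384.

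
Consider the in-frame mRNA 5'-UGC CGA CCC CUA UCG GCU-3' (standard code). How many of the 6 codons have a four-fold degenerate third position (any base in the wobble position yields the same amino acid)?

5

Codon 1 UGC (Cys): third position 2-fold.
Codon 2 CGA (Arg): third position 4-fold.
Codon 3 CCC (Pro): third position 4-fold.
Codon 4 CUA (Leu): third position 4-fold.
Codon 5 UCG (Ser): third position 4-fold.
Codon 6 GCU (Ala): third position 4-fold.
Four-fold degenerate third positions: 5.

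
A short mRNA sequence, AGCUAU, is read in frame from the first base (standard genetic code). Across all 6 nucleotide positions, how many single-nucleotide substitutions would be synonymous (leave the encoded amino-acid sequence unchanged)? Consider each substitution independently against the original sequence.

2

Codon 1 (AGC, Ser): 1 synonymous substitution.
Codon 2 (UAU, Tyr): 1 synonymous substitution.
Total: 1 + 1 = 2.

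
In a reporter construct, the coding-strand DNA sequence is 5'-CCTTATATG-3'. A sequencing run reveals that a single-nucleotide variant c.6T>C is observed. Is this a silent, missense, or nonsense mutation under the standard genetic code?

silent

Position 6 falls in codon 2: TAT → Tyr.
After the substitution the codon is TAC → Tyr.
Both encode Tyr, so the change is synonymous.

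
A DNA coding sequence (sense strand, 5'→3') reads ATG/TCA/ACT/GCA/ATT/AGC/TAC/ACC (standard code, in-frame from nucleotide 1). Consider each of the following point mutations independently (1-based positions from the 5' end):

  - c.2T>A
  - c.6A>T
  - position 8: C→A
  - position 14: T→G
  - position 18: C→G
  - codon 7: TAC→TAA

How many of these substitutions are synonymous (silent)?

1

Codon 1: ATG (Met) → AAG (Lys) — missense.
Codon 2: TCA (Ser) → TCT (Ser) — synonymous.
Codon 3: ACT (Thr) → AAT (Asn) — missense.
Codon 5: ATT (Ile) → AGT (Ser) — missense.
Codon 6: AGC (Ser) → AGG (Arg) — missense.
Codon 7: TAC (Tyr) → TAA (Stop) — nonsense.
Synonymous: 1 of 6.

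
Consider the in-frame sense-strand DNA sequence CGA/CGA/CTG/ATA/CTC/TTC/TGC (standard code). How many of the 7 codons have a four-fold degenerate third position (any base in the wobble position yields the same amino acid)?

4

Codon 1 CGA (Arg): third position 4-fold.
Codon 2 CGA (Arg): third position 4-fold.
Codon 3 CTG (Leu): third position 4-fold.
Codon 4 ATA (Ile): third position 3-fold.
Codon 5 CTC (Leu): third position 4-fold.
Codon 6 TTC (Phe): third position 2-fold.
Codon 7 TGC (Cys): third position 2-fold.
Four-fold degenerate third positions: 4.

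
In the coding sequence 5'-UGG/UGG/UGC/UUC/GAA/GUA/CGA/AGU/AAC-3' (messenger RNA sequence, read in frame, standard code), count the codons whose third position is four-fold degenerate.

2

Codon 1 UGG (Trp): third position 1-fold.
Codon 2 UGG (Trp): third position 1-fold.
Codon 3 UGC (Cys): third position 2-fold.
Codon 4 UUC (Phe): third position 2-fold.
Codon 5 GAA (Glu): third position 2-fold.
Codon 6 GUA (Val): third position 4-fold.
Codon 7 CGA (Arg): third position 4-fold.
Codon 8 AGU (Ser): third position 2-fold.
Codon 9 AAC (Asn): third position 2-fold.
Four-fold degenerate third positions: 2.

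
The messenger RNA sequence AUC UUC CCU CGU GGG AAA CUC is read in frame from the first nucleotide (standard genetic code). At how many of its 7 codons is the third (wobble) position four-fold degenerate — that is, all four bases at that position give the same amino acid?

4

Codon 1 AUC (Ile): third position 3-fold.
Codon 2 UUC (Phe): third position 2-fold.
Codon 3 CCU (Pro): third position 4-fold.
Codon 4 CGU (Arg): third position 4-fold.
Codon 5 GGG (Gly): third position 4-fold.
Codon 6 AAA (Lys): third position 2-fold.
Codon 7 CUC (Leu): third position 4-fold.
Four-fold degenerate third positions: 4.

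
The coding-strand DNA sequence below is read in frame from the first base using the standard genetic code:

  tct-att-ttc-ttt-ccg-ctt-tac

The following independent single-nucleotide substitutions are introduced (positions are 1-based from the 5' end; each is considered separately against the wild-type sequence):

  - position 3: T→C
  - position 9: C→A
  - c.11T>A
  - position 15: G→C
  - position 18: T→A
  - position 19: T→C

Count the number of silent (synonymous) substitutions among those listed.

3

Codon 1: TCT (Ser) → TCC (Ser) — synonymous.
Codon 3: TTC (Phe) → TTA (Leu) — missense.
Codon 4: TTT (Phe) → TAT (Tyr) — missense.
Codon 5: CCG (Pro) → CCC (Pro) — synonymous.
Codon 6: CTT (Leu) → CTA (Leu) — synonymous.
Codon 7: TAC (Tyr) → CAC (His) — missense.
Synonymous: 3 of 6.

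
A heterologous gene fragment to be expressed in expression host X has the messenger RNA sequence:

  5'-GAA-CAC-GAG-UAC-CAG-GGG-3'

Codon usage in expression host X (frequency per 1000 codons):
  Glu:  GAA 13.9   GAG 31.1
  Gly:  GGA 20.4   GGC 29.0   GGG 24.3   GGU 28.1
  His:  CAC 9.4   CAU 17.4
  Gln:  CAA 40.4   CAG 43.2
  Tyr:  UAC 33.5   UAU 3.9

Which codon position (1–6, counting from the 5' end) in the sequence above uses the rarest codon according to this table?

2

Codon 1 GAA (Glu): 13.9 per 1000.
Codon 2 CAC (His): 9.4 per 1000.
Codon 3 GAG (Glu): 31.1 per 1000.
Codon 4 UAC (Tyr): 33.5 per 1000.
Codon 5 CAG (Gln): 43.2 per 1000.
Codon 6 GGG (Gly): 24.3 per 1000.
Lowest frequency is 9.4 at codon 2.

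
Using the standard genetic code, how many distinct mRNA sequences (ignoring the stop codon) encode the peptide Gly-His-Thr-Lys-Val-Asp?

Gly: 4 codons.
His: 2 codons.
Thr: 4 codons.
Lys: 2 codons.
Val: 4 codons.
Asp: 2 codons.
4 × 2 × 4 × 2 × 4 × 2 = 512.

512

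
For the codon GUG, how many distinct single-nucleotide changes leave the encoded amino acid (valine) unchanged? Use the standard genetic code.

Position 1: none → 0 synonymous.
Position 2: none → 0 synonymous.
Position 3: GUU, GUC, GUA → 3 synonymous.
Total: 0 + 0 + 3 = 3.

3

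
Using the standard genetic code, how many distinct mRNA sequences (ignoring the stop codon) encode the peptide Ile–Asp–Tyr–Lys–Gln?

Ile: 3 codons.
Asp: 2 codons.
Tyr: 2 codons.
Lys: 2 codons.
Gln: 2 codons.
3 × 2 × 2 × 2 × 2 = 48.

48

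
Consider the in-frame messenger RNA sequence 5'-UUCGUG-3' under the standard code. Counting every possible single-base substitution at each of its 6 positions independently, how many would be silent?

4

Codon 1 (UUC, Phe): 1 synonymous substitution.
Codon 2 (GUG, Val): 3 synonymous substitutions.
Total: 1 + 3 = 4.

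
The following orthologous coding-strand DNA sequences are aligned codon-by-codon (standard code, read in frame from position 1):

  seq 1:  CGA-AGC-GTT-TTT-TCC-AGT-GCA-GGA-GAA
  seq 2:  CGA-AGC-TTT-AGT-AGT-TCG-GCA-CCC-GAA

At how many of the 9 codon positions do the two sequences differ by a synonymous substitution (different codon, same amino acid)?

2

Codon 1: CGA Arg / CGA Arg — identical.
Codon 2: AGC Ser / AGC Ser — identical.
Codon 3: GTT Val / TTT Phe — nonsynonymous.
Codon 4: TTT Phe / AGT Ser — nonsynonymous.
Codon 5: TCC Ser / AGT Ser — synonymous.
Codon 6: AGT Ser / TCG Ser — synonymous.
Codon 7: GCA Ala / GCA Ala — identical.
Codon 8: GGA Gly / CCC Pro — nonsynonymous.
Codon 9: GAA Glu / GAA Glu — identical.
Synonymous differences: 2.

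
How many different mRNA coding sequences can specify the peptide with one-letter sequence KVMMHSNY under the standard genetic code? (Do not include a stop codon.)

Lys: 2 codons.
Val: 4 codons.
Met: 1 codon.
Met: 1 codon.
His: 2 codons.
Ser: 6 codons.
Asn: 2 codons.
Tyr: 2 codons.
2 × 4 × 1 × 1 × 2 × 6 × 2 × 2 = 384.

384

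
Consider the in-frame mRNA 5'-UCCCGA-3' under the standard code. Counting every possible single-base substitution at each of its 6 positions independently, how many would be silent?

7

Codon 1 (UCC, Ser): 3 synonymous substitutions.
Codon 2 (CGA, Arg): 4 synonymous substitutions.
Total: 3 + 4 = 7.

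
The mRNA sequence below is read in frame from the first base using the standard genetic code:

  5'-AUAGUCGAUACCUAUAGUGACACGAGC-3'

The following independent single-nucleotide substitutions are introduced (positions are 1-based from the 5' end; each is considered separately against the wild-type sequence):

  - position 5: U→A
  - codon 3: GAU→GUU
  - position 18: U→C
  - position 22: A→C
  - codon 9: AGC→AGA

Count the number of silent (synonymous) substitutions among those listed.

1

Codon 2: GUC (Val) → GAC (Asp) — missense.
Codon 3: GAU (Asp) → GUU (Val) — missense.
Codon 6: AGU (Ser) → AGC (Ser) — synonymous.
Codon 8: ACG (Thr) → CCG (Pro) — missense.
Codon 9: AGC (Ser) → AGA (Arg) — missense.
Synonymous: 1 of 5.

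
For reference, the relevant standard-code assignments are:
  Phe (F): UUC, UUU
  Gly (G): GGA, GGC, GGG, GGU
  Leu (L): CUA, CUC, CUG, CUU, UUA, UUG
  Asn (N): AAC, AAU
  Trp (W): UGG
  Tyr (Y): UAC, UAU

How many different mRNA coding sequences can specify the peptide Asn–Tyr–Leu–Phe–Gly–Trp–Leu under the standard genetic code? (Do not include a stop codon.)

1152

Asn: 2 codons.
Tyr: 2 codons.
Leu: 6 codons.
Phe: 2 codons.
Gly: 4 codons.
Trp: 1 codon.
Leu: 6 codons.
2 × 2 × 6 × 2 × 4 × 1 × 6 = 1152.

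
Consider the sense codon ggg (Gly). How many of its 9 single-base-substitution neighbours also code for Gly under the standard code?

3

Position 1: none → 0 synonymous.
Position 2: none → 0 synonymous.
Position 3: GGU, GGC, GGA → 3 synonymous.
Total: 0 + 0 + 3 = 3.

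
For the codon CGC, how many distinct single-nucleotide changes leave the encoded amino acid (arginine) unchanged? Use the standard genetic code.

Position 1: none → 0 synonymous.
Position 2: none → 0 synonymous.
Position 3: CGT, CGA, CGG → 3 synonymous.
Total: 0 + 0 + 3 = 3.

3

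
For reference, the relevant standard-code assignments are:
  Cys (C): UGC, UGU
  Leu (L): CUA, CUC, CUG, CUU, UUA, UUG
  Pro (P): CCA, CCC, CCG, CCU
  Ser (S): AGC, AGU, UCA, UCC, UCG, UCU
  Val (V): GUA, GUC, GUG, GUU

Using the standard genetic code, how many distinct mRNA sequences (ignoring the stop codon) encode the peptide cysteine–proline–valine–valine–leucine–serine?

Cys: 2 codons.
Pro: 4 codons.
Val: 4 codons.
Val: 4 codons.
Leu: 6 codons.
Ser: 6 codons.
2 × 4 × 4 × 4 × 6 × 6 = 4608.

4608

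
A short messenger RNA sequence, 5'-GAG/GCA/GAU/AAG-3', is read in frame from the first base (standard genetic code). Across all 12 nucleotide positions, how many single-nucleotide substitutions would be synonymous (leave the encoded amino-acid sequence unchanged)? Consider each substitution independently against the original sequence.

6

Codon 1 (GAG, Glu): 1 synonymous substitution.
Codon 2 (GCA, Ala): 3 synonymous substitutions.
Codon 3 (GAU, Asp): 1 synonymous substitution.
Codon 4 (AAG, Lys): 1 synonymous substitution.
Total: 1 + 3 + 1 + 1 = 6.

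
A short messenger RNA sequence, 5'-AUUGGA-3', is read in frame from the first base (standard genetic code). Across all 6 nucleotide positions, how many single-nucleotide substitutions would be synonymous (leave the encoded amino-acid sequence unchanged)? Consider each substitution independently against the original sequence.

Codon 1 (AUU, Ile): 2 synonymous substitutions.
Codon 2 (GGA, Gly): 3 synonymous substitutions.
Total: 2 + 3 = 5.

5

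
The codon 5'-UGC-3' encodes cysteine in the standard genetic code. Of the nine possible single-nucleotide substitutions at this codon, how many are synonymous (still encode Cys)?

1

Position 1: none → 0 synonymous.
Position 2: none → 0 synonymous.
Position 3: UGU → 1 synonymous.
Total: 0 + 0 + 1 = 1.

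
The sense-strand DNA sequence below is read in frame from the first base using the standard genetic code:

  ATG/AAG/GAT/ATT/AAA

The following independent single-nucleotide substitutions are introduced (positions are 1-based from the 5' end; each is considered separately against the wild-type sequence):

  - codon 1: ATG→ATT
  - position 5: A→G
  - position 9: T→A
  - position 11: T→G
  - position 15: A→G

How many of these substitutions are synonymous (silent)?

Codon 1: ATG (Met) → ATT (Ile) — missense.
Codon 2: AAG (Lys) → AGG (Arg) — missense.
Codon 3: GAT (Asp) → GAA (Glu) — missense.
Codon 4: ATT (Ile) → AGT (Ser) — missense.
Codon 5: AAA (Lys) → AAG (Lys) — synonymous.
Synonymous: 1 of 5.

1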